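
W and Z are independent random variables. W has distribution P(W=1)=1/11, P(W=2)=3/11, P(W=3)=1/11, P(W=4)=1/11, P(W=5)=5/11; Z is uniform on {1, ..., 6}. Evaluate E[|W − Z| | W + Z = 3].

P(W + Z = 3) = 2/33.
Summing |W−Z|·P(x,y) over outcomes with W + Z = 3 gives 2/33.
E[|W − Z| | W + Z = 3] = (2/33) / (2/33) = 1.

1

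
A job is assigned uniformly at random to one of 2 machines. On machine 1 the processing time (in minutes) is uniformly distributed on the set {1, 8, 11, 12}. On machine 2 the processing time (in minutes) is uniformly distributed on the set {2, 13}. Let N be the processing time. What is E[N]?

E[N | machine 1] = (1+8+11+12)/4 = 8.
E[N | machine 2] = (2+13)/2 = 15/2.
By the law of total expectation,
E[N] = (1/2)·(8) + (1/2)·(15/2) = 31/4.

31/4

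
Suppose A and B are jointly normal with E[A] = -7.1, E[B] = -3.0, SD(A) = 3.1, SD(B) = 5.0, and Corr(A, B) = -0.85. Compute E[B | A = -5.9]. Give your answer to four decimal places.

The regression of B on A has slope ρ·σ_B/σ_A and passes through (μ_A, μ_B).
E[B | A=-5.9] = -3.0 + (-0.85)·(5.0/3.1)·(-5.9 − (-7.1)) = -3.0 + (-1.371)·(1.2) = -4.6452.

-4.6452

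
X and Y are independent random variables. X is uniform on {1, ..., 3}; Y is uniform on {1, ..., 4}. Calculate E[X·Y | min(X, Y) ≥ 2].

Outcomes with min(X, Y) ≥ 2: (2,2), (2,3), (2,4), (3,2), (3,3), (3,4), each with probability 1/12.
E[X·Y | min(X, Y) ≥ 2] = (4 + 6 + 8 + 6 + 9 + 12) / 6 = 15/2.

15/2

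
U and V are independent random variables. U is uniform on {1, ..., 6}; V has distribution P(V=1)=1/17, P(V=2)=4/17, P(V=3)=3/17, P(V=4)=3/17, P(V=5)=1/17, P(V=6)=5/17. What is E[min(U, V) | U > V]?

93/37

P(U > V) = 37/102.
Summing min(U,V)·P(x,y) over outcomes with U > V gives 31/34.
E[min(U, V) | U > V] = (31/34) / (37/102) = 93/37.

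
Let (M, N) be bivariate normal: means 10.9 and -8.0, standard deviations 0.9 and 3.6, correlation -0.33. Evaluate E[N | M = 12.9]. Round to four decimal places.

For a bivariate normal, E[N | M=x] = μ_N + ρ·(σ_N/σ_M)·(x − μ_M).
E[N | M=12.9] = -8.0 + (-0.33)·(3.6/0.9)·(12.9 − (10.9)) = -8.0 + (-1.32)·(2) = -10.6400.

-10.6400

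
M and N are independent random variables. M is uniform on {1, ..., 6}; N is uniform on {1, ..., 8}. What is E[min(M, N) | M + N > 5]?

60/19

P(M + N > 5) = 19/24.
Summing min(M,N)·P(x,y) over outcomes with M + N > 5 gives 5/2.
E[min(M, N) | M + N > 5] = (5/2) / (19/24) = 60/19.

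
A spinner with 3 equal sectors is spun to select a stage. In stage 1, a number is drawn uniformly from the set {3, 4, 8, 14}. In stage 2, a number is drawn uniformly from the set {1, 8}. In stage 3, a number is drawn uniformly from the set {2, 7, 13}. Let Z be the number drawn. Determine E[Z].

229/36

E[Z | stage 1] = (3+4+8+14)/4 = 29/4.
E[Z | stage 2] = (1+8)/2 = 9/2.
E[Z | stage 3] = (2+7+13)/3 = 22/3.
By the law of total expectation,
E[Z] = (1/3)·(29/4) + (1/3)·(9/2) + (1/3)·(22/3) = 229/36.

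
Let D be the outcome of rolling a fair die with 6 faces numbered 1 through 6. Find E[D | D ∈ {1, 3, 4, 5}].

P(D ∈ {1, 3, 4, 5}) = 2/3.
Σ over the event: 1·1/6 + 3·1/6 + 4·1/6 + 5·1/6 = 13/6.
E[D | D ∈ {1, 3, 4, 5}] = (13/6) / (2/3) = 13/4.

13/4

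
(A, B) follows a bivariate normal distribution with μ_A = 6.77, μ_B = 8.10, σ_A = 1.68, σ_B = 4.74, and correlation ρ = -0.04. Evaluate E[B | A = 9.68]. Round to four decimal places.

The regression of B on A has slope ρ·σ_B/σ_A and passes through (μ_A, μ_B).
E[B | A=9.68] = 8.10 + (-0.04)·(4.74/1.68)·(9.68 − (6.77)) = 8.10 + (-0.11286)·(2.91) = 7.7716.

7.7716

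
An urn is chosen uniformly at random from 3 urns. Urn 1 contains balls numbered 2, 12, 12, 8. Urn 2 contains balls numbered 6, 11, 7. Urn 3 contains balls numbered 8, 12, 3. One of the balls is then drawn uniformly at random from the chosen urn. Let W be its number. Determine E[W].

145/18

E[W | urn 1] = (2+12+12+8)/4 = 17/2.
E[W | urn 2] = (6+11+7)/3 = 8.
E[W | urn 3] = (8+12+3)/3 = 23/3.
By the law of total expectation,
E[W] = (1/3)·(17/2) + (1/3)·(8) + (1/3)·(23/3) = 145/18.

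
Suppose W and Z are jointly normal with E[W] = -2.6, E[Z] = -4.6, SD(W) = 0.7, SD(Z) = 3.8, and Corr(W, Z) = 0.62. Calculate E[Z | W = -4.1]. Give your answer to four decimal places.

The regression of Z on W has slope ρ·σ_Z/σ_W and passes through (μ_W, μ_Z).
E[Z | W=-4.1] = -4.6 + (0.62)·(3.8/0.7)·(-4.1 − (-2.6)) = -4.6 + (3.3657)·(-1.5) = -9.6486.

-9.6486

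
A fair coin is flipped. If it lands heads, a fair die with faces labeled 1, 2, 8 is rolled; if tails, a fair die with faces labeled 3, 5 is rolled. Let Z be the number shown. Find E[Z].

23/6

E[Z | heads] = (1+2+8)/3 = 11/3.
E[Z | tails] = (3+5)/2 = 4.
E[Z] = (1/2)·(11/3) + (1/2)·(4) = 23/6.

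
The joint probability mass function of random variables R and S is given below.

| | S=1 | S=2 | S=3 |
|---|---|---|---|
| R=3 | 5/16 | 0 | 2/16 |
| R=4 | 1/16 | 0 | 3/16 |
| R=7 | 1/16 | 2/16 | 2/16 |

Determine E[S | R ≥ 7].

11/5

P(R ≥ 7) = 5/16.
Σ S·P over the event = 1·(1/16) + 2·(2/16) + 3·(2/16) = 11/16.
E[S | R ≥ 7] = (11/16) / (5/16) = 11/5.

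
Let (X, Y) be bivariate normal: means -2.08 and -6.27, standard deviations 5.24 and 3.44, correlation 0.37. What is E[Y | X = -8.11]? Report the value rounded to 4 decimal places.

For a bivariate normal, E[Y | X=x] = μ_Y + ρ·(σ_Y/σ_X)·(x − μ_X).
E[Y | X=-8.11] = -6.27 + (0.37)·(3.44/5.24)·(-8.11 − (-2.08)) = -6.27 + (0.2429)·(-6.03) = -7.7347.

-7.7347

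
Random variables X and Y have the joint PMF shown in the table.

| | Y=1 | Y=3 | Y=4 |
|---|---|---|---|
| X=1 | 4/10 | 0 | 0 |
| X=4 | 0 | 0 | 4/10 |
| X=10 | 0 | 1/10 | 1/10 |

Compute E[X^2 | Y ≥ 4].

164/5

P(Y ≥ 4) = 1/2.
Σ X^2·P over the event = 16·(4/10) + 100·(1/10) = 82/5.
E[X^2 | Y ≥ 4] = (82/5) / (1/2) = 164/5.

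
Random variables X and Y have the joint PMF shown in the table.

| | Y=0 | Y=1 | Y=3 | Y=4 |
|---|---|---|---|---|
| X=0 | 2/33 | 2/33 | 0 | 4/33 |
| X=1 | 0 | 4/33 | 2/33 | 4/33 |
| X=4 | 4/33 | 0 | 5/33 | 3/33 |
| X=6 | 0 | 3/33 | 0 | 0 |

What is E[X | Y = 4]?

16/11

P(Y = 4) = 1/3.
Σ X·P over the event = 0·(4/33) + 1·(4/33) + 4·(3/33) = 16/33.
E[X | Y = 4] = (16/33) / (1/3) = 16/11.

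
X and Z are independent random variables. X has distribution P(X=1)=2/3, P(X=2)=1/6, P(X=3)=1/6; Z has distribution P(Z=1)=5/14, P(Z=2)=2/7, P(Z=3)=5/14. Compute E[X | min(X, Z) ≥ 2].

5/2

P(min(X, Z) ≥ 2) = 3/14.
Summing X·P(x,y) over outcomes with min(X, Z) ≥ 2 gives 15/28.
E[X | min(X, Z) ≥ 2] = (15/28) / (3/14) = 5/2.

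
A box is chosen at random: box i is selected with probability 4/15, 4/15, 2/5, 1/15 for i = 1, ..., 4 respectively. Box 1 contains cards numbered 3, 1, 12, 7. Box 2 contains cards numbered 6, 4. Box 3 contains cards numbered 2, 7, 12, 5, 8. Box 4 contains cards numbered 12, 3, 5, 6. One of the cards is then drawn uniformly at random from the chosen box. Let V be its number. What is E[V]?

301/50

E[V | box 1] = (3+1+12+7)/4 = 23/4.
E[V | box 2] = (6+4)/2 = 5.
E[V | box 3] = (2+7+12+5+8)/5 = 34/5.
E[V | box 4] = (12+3+5+6)/4 = 13/2.
E[V] = (4/15)·(23/4) + (4/15)·(5) + (2/5)·(34/5) + (1/15)·(13/2) = 301/50.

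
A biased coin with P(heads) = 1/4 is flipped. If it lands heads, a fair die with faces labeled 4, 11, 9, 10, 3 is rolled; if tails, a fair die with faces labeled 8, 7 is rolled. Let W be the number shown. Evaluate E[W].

E[W | heads] = (4+11+9+10+3)/5 = 37/5.
E[W | tails] = (8+7)/2 = 15/2.
E[W] = (1/4)·(37/5) + (3/4)·(15/2) = 299/40.

299/40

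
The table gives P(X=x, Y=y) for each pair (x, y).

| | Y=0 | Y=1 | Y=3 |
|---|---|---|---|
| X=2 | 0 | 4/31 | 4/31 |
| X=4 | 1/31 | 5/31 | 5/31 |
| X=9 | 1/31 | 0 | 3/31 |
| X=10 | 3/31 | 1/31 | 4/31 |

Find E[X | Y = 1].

P(Y = 1) = 10/31.
Σ X·P over the event = 2·(4/31) + 4·(5/31) + 10·(1/31) = 38/31.
E[X | Y = 1] = (38/31) / (10/31) = 19/5.

19/5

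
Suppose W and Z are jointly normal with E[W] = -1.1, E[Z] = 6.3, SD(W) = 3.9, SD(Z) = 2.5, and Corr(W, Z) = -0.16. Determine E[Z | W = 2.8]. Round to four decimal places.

5.9000

The regression of Z on W has slope ρ·σ_Z/σ_W and passes through (μ_W, μ_Z).
E[Z | W=2.8] = 6.3 + (-0.16)·(2.5/3.9)·(2.8 − (-1.1)) = 6.3 + (-0.10256)·(3.9) = 5.9000.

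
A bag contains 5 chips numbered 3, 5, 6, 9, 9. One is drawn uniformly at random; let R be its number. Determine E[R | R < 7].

P(R < 7) = 3/5.
Σ over the event: 3·1/5 + 5·1/5 + 6·1/5 = 14/5.
E[R | R < 7] = (14/5) / (3/5) = 14/3.

14/3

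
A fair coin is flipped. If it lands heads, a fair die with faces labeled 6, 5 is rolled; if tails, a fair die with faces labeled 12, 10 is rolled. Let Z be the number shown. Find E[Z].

E[Z | heads] = (6+5)/2 = 11/2.
E[Z | tails] = (12+10)/2 = 11.
By the law of total expectation,
E[Z] = (1/2)·(11/2) + (1/2)·(11) = 33/4.

33/4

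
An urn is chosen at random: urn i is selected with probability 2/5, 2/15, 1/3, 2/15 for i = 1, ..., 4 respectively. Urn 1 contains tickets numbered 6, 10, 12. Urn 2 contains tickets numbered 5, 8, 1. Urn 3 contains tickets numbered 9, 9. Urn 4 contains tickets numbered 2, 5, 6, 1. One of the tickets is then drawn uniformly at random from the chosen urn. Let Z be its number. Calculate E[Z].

352/45

E[Z | urn 1] = (6+10+12)/3 = 28/3.
E[Z | urn 2] = (5+8+1)/3 = 14/3.
E[Z | urn 3] = (9+9)/2 = 9.
E[Z | urn 4] = (2+5+6+1)/4 = 7/2.
By the law of total expectation,
E[Z] = (2/5)·(28/3) + (2/15)·(14/3) + (1/3)·(9) + (2/15)·(7/2) = 352/45.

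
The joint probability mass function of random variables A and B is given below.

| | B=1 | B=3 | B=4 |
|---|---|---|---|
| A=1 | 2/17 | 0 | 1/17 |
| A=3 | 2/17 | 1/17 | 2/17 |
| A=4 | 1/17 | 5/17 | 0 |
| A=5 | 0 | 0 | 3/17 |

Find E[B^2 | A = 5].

P(A = 5) = 3/17.
Σ B^2·P over the event = 16·(3/17) = 48/17.
E[B^2 | A = 5] = (48/17) / (3/17) = 16.

16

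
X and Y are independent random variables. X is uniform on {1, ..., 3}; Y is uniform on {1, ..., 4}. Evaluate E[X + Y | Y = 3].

5

Outcomes with Y = 3: (1,3), (2,3), (3,3), each with probability 1/12.
E[X + Y | Y = 3] = (4 + 5 + 6) / 3 = 5.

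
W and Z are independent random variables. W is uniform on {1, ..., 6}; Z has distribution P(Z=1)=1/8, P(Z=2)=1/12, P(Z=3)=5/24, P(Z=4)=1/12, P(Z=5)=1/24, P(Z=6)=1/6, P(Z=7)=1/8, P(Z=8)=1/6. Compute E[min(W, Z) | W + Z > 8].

P(W + Z > 8) = 67/144.
Summing min(W,Z)·P(x,y) over outcomes with W + Z > 8 gives 29/16.
E[min(W, Z) | W + Z > 8] = (29/16) / (67/144) = 261/67.

261/67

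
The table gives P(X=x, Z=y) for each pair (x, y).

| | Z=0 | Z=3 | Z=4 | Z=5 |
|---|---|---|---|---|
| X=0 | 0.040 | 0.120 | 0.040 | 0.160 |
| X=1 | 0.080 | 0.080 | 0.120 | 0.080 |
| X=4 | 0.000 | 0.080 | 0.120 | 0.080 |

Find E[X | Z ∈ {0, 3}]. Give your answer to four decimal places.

1.2000

P(Z ∈ {0, 3}) = 0.400.
Σ X·P over the event = 0·(0.040) + 0·(0.120) + 1·(0.080) + 1·(0.080) + 4·(0.080) = 0.480.
E[X | Z ∈ {0, 3}] = (0.480) / (0.400) = 1.2000.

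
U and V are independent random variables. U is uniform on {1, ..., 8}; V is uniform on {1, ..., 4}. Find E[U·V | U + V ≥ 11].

Outcomes with U + V ≥ 11: (7,4), (8,3), (8,4), each with probability 1/32.
E[U·V | U + V ≥ 11] = (28 + 24 + 32) / 3 = 28.

28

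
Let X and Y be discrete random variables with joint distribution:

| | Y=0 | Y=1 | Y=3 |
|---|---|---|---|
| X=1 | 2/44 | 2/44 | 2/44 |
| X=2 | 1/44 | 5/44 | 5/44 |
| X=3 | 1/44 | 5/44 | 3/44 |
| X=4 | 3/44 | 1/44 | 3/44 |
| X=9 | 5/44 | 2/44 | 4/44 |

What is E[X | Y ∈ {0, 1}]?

P(Y ∈ {0, 1}) = 27/44.
Summing X·P(X=x,Y=y) over the conditioning event gives 113/44.
E[X | Y ∈ {0, 1}] = (113/44) / (27/44) = 113/27.

113/27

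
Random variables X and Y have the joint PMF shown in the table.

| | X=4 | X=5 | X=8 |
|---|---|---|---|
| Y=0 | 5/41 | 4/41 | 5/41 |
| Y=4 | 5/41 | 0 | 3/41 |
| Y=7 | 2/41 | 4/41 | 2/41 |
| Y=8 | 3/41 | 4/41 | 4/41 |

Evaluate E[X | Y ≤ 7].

28/5

P(Y ≤ 7) = 30/41.
Σ X·P over the event = 4·(5/41) + 4·(5/41) + 4·(2/41) + 5·(4/41) + 5·(4/41) + 8·(5/41) + 8·(3/41) + 8·(2/41) = 168/41.
E[X | Y ≤ 7] = (168/41) / (30/41) = 28/5.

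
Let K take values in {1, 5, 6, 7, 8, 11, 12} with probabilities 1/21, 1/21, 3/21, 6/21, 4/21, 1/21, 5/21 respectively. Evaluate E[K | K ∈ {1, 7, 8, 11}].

P(K ∈ {1, 7, 8, 11}) = 4/7.
Σ over the event: 1·1/21 + 7·2/7 + 8·4/21 + 11·1/21 = 86/21.
E[K | K ∈ {1, 7, 8, 11}] = (86/21) / (4/7) = 43/6.

43/6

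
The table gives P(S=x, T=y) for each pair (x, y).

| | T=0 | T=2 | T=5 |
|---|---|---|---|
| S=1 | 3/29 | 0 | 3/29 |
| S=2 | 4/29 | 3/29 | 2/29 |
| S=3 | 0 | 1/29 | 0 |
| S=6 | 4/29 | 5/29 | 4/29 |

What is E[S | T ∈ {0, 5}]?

33/10

P(T ∈ {0, 5}) = 20/29.
Σ S·P over the event = 1·(3/29) + 1·(3/29) + 2·(4/29) + 2·(2/29) + 6·(4/29) + 6·(4/29) = 66/29.
E[S | T ∈ {0, 5}] = (66/29) / (20/29) = 33/10.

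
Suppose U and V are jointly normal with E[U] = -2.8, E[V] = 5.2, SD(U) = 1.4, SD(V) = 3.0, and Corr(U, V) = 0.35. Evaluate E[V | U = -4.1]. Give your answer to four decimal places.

4.2250

E[V | U=x] = μ_V + ρ(σ_V/σ_U)(x − μ_U) for jointly normal variables.
E[V | U=-4.1] = 5.2 + (0.35)·(3.0/1.4)·(-4.1 − (-2.8)) = 5.2 + (0.75)·(-1.3) = 4.2250.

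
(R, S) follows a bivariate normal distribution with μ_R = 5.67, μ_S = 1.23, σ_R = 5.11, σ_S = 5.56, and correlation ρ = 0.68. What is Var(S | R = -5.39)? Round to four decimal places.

For a bivariate normal, Var(S | R=x) = σ_S²(1 − ρ²).
Var(S | R=-5.39) = (5.56)²·(1 − (0.68)²) = 30.9136·0.5376 = 16.6192.

16.6192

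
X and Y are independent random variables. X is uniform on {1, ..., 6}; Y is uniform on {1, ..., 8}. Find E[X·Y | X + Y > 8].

79/3

P(X + Y > 8) = 7/16.
Summing XY·P(x,y) over outcomes with X + Y > 8 gives 553/48.
E[X·Y | X + Y > 8] = (553/48) / (7/16) = 79/3.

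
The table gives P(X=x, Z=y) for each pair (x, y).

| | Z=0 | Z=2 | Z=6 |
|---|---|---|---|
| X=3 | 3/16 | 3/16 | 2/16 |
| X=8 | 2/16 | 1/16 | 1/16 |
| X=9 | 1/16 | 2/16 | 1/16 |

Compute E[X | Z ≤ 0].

P(Z ≤ 0) = 3/8.
Σ X·P over the event = 3·(3/16) + 8·(2/16) + 9·(1/16) = 17/8.
E[X | Z ≤ 0] = (17/8) / (3/8) = 17/3.

17/3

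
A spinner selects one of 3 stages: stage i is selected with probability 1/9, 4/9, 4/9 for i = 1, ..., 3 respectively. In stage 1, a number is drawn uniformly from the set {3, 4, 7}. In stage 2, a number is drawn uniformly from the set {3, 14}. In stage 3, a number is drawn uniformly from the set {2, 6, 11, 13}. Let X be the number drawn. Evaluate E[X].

212/27

E[X | stage 1] = (3+4+7)/3 = 14/3.
E[X | stage 2] = (3+14)/2 = 17/2.
E[X | stage 3] = (2+6+11+13)/4 = 8.
By the law of total expectation,
E[X] = (1/9)·(14/3) + (4/9)·(17/2) + (4/9)·(8) = 212/27.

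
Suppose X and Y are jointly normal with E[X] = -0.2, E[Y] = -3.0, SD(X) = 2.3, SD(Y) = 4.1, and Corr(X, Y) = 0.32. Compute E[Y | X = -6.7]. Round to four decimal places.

-6.7078

The regression of Y on X has slope ρ·σ_Y/σ_X and passes through (μ_X, μ_Y).
E[Y | X=-6.7] = -3.0 + (0.32)·(4.1/2.3)·(-6.7 − (-0.2)) = -3.0 + (0.57043)·(-6.5) = -6.7078.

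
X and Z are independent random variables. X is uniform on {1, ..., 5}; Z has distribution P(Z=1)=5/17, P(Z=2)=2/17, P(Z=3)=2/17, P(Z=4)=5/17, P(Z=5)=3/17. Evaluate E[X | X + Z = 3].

P(X + Z = 3) = 7/85.
Summing X·P(x,y) over outcomes with X + Z = 3 gives 12/85.
E[X | X + Z = 3] = (12/85) / (7/85) = 12/7.

12/7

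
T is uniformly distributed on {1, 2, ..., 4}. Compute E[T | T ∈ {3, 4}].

7/2

P(T ∈ {3, 4}) = 1/2.
Σ over the event: 3·1/4 + 4·1/4 = 7/4.
E[T | T ∈ {3, 4}] = (7/4) / (1/2) = 7/2.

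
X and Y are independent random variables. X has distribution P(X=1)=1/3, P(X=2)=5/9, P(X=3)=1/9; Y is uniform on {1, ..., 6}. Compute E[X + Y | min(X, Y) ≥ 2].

P(min(X, Y) ≥ 2) = 5/9.
Summing (X+Y)·P(x,y) over outcomes with min(X, Y) ≥ 2 gives 185/54.
E[X + Y | min(X, Y) ≥ 2] = (185/54) / (5/9) = 37/6.

37/6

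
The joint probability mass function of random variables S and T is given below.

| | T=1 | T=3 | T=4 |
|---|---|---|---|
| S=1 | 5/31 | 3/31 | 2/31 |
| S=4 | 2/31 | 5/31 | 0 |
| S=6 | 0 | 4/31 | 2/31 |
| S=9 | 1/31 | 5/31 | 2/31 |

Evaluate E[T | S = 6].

10/3

P(S = 6) = 6/31.
Σ T·P over the event = 3·(4/31) + 4·(2/31) = 20/31.
E[T | S = 6] = (20/31) / (6/31) = 10/3.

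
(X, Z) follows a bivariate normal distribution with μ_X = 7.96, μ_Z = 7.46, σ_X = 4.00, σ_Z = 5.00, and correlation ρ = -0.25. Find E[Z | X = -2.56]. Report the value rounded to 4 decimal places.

For a bivariate normal, E[Z | X=x] = μ_Z + ρ·(σ_Z/σ_X)·(x − μ_X).
E[Z | X=-2.56] = 7.46 + (-0.25)·(5.00/4.00)·(-2.56 − (7.96)) = 7.46 + (-0.3125)·(-10.52) = 10.7475.

10.7475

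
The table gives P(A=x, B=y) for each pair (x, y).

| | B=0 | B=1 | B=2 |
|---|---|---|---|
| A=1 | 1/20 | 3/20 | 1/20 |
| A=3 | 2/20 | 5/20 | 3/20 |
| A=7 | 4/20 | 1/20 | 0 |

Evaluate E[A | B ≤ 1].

P(B ≤ 1) = 4/5.
Σ A·P over the event = 1·(1/20) + 1·(3/20) + 3·(2/20) + 3·(5/20) + 7·(4/20) + 7·(1/20) = 3.
E[A | B ≤ 1] = (3) / (4/5) = 15/4.

15/4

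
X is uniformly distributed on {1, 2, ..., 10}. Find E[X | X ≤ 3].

Given X ≤ 3, X is equally likely to be any of {1, 2, 3}.
E[X | X ≤ 3] = (1 + 2 + 3) / 3 = 2.

2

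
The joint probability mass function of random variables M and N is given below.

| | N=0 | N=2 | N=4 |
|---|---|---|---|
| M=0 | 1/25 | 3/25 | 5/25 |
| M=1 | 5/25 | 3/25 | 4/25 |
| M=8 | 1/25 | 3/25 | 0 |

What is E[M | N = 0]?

13/7

P(N = 0) = 7/25.
Σ M·P over the event = 0·(1/25) + 1·(5/25) + 8·(1/25) = 13/25.
E[M | N = 0] = (13/25) / (7/25) = 13/7.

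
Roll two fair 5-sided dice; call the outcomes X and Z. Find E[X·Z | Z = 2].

P(Z = 2) = 1/5.
Summing XZ·P(x,y) over outcomes with Z = 2 gives 6/5.
E[X·Z | Z = 2] = (6/5) / (1/5) = 6.

6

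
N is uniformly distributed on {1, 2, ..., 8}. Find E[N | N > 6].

Given N > 6, N is equally likely to be any of {7, 8}.
E[N | N > 6] = (7 + 8) / 2 = 15/2.

15/2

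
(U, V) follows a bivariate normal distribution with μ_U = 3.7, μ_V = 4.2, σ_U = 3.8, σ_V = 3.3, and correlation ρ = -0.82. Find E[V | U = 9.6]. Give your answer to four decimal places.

-0.0014

The regression of V on U has slope ρ·σ_V/σ_U and passes through (μ_U, μ_V).
E[V | U=9.6] = 4.2 + (-0.82)·(3.3/3.8)·(9.6 − (3.7)) = 4.2 + (-0.71211)·(5.9) = -0.0014.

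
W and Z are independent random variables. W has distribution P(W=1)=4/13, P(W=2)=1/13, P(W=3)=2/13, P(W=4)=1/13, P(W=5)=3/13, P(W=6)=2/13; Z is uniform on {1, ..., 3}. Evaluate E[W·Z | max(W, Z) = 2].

7/3

P(max(W, Z) = 2) = 2/13.
Summing WZ·P(x,y) over outcomes with max(W, Z) = 2 gives 14/39.
E[W·Z | max(W, Z) = 2] = (14/39) / (2/13) = 7/3.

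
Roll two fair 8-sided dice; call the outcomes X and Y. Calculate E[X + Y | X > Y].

P(X > Y) = 7/16.
Summing (X+Y)·P(x,y) over outcomes with X > Y gives 63/16.
E[X + Y | X > Y] = (63/16) / (7/16) = 9.

9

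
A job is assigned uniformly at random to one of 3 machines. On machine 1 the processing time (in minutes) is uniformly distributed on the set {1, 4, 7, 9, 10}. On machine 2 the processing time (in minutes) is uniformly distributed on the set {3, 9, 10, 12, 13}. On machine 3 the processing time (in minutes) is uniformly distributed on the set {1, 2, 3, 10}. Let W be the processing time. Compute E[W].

E[W | machine 1] = (1+4+7+9+10)/5 = 31/5.
E[W | machine 2] = (3+9+10+12+13)/5 = 47/5.
E[W | machine 3] = (1+2+3+10)/4 = 4.
E[W] = (1/3)·(31/5) + (1/3)·(47/5) + (1/3)·(4) = 98/15.

98/15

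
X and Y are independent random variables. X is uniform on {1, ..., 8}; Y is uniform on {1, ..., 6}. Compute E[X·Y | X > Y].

490/27

P(X > Y) = 9/16.
Summing XY·P(x,y) over outcomes with X > Y gives 245/24.
E[X·Y | X > Y] = (245/24) / (9/16) = 490/27.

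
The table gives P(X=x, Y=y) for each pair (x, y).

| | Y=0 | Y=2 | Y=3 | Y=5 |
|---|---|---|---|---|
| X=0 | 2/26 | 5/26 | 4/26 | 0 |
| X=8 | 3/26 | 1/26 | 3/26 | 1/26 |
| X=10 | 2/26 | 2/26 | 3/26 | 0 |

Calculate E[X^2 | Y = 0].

P(Y = 0) = 7/26.
Σ X^2·P over the event = 0·(2/26) + 64·(3/26) + 100·(2/26) = 196/13.
E[X^2 | Y = 0] = (196/13) / (7/26) = 56.

56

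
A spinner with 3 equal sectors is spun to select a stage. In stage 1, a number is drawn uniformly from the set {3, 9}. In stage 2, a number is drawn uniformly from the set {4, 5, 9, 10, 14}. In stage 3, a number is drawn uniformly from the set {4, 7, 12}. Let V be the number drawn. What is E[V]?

331/45

E[V | stage 1] = (3+9)/2 = 6.
E[V | stage 2] = (4+5+9+10+14)/5 = 42/5.
E[V | stage 3] = (4+7+12)/3 = 23/3.
E[V] = (1/3)·(6) + (1/3)·(42/5) + (1/3)·(23/3) = 331/45.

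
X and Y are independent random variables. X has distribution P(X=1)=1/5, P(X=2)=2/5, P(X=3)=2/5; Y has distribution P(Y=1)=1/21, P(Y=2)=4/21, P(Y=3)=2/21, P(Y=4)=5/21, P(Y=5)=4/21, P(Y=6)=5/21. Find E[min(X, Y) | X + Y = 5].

29/17

P(X + Y = 5) = 17/105.
Summing min(X,Y)·P(x,y) over outcomes with X + Y = 5 gives 29/105.
E[min(X, Y) | X + Y = 5] = (29/105) / (17/105) = 29/17.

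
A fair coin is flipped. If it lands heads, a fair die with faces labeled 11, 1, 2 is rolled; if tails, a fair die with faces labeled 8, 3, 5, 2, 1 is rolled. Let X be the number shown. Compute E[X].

127/30

E[X | heads] = (11+1+2)/3 = 14/3.
E[X | tails] = (8+3+5+2+1)/5 = 19/5.
By the law of total expectation,
E[X] = (1/2)·(14/3) + (1/2)·(19/5) = 127/30.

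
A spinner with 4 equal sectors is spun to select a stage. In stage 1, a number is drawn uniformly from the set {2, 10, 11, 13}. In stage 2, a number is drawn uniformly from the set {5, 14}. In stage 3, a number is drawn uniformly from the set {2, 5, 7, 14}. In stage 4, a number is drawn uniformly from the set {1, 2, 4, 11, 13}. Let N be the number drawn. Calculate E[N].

E[N | stage 1] = (2+10+11+13)/4 = 9.
E[N | stage 2] = (5+14)/2 = 19/2.
E[N | stage 3] = (2+5+7+14)/4 = 7.
E[N | stage 4] = (1+2+4+11+13)/5 = 31/5.
By the law of total expectation,
E[N] = (1/4)·(9) + (1/4)·(19/2) + (1/4)·(7) + (1/4)·(31/5) = 317/40.

317/40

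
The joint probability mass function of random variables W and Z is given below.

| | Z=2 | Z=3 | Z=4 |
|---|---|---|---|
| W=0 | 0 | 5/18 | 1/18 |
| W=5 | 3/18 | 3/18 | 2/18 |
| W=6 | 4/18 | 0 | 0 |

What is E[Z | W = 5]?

P(W = 5) = 4/9.
Σ Z·P over the event = 2·(3/18) + 3·(3/18) + 4·(2/18) = 23/18.
E[Z | W = 5] = (23/18) / (4/9) = 23/8.

23/8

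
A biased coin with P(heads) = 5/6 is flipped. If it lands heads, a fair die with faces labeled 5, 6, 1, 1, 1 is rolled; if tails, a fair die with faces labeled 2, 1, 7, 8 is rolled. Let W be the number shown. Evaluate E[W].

E[W | heads] = (5+6+1+1+1)/5 = 14/5.
E[W | tails] = (2+1+7+8)/4 = 9/2.
By the law of total expectation,
E[W] = (5/6)·(14/5) + (1/6)·(9/2) = 37/12.

37/12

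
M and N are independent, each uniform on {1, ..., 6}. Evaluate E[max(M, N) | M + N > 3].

52/11

P(M + N > 3) = 11/12.
Summing max(M,N)·P(x,y) over outcomes with M + N > 3 gives 13/3.
E[max(M, N) | M + N > 3] = (13/3) / (11/12) = 52/11.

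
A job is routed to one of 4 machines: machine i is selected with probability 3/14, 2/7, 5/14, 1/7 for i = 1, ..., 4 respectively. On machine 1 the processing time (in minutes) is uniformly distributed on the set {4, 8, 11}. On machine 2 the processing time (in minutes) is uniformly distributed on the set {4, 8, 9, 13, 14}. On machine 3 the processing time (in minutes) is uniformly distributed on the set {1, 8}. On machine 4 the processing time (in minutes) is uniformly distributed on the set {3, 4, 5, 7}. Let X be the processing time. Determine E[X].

E[X | machine 1] = (4+8+11)/3 = 23/3.
E[X | machine 2] = (4+8+9+13+14)/5 = 48/5.
E[X | machine 3] = (1+8)/2 = 9/2.
E[X | machine 4] = (3+4+5+7)/4 = 19/4.
By the law of total expectation,
E[X] = (3/14)·(23/3) + (2/7)·(48/5) + (5/14)·(9/2) + (1/7)·(19/4) = 467/70.

467/70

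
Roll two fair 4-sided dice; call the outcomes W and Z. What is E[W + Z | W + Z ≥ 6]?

Outcomes with W + Z ≥ 6: (2,4), (3,3), (3,4), (4,2), (4,3), (4,4), each with probability 1/16.
E[W + Z | W + Z ≥ 6] = (6 + 6 + 7 + 6 + 7 + 8) / 6 = 20/3.

20/3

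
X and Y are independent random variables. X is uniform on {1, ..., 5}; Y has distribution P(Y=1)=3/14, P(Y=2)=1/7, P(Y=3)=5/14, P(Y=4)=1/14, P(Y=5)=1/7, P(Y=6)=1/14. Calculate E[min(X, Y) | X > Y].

P(X > Y) = 29/70.
Summing min(X,Y)·P(x,y) over outcomes with X > Y gives 29/35.
E[min(X, Y) | X > Y] = (29/35) / (29/70) = 2.

2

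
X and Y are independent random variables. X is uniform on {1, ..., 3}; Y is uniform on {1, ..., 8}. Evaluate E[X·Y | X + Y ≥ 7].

163/12

P(X + Y ≥ 7) = 1/2.
Summing XY·P(x,y) over outcomes with X + Y ≥ 7 gives 163/24.
E[X·Y | X + Y ≥ 7] = (163/24) / (1/2) = 163/12.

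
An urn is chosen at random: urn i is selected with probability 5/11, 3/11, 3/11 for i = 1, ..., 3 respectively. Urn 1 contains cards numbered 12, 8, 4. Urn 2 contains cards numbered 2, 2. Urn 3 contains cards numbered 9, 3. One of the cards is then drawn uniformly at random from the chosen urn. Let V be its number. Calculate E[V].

64/11

E[V | urn 1] = (12+8+4)/3 = 8.
E[V | urn 2] = (2+2)/2 = 2.
E[V | urn 3] = (9+3)/2 = 6.
By the law of total expectation,
E[V] = (5/11)·(8) + (3/11)·(2) + (3/11)·(6) = 64/11.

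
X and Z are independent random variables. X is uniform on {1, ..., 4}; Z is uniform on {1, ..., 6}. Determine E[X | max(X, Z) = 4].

Outcomes with max(X, Z) = 4: (1,4), (2,4), (3,4), (4,1), (4,2), (4,3), (4,4), each with probability 1/24.
E[X | max(X, Z) = 4] = (1 + 2 + 3 + 4 + 4 + 4 + 4) / 7 = 22/7.

22/7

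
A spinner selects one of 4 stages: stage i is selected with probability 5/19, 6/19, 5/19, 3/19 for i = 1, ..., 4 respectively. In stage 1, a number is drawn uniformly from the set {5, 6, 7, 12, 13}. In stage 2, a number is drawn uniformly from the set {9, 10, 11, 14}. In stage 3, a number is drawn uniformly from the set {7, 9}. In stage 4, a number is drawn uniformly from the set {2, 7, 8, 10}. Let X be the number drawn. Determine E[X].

E[X | stage 1] = (5+6+7+12+13)/5 = 43/5.
E[X | stage 2] = (9+10+11+14)/4 = 11.
E[X | stage 3] = (7+9)/2 = 8.
E[X | stage 4] = (2+7+8+10)/4 = 27/4.
By the law of total expectation,
E[X] = (5/19)·(43/5) + (6/19)·(11) + (5/19)·(8) + (3/19)·(27/4) = 677/76.

677/76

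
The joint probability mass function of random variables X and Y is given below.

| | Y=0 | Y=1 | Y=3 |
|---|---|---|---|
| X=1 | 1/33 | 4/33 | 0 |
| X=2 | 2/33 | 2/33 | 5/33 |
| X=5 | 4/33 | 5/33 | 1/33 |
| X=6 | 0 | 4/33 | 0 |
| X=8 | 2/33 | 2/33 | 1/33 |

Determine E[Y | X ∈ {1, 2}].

P(X ∈ {1, 2}) = 14/33.
Σ Y·P over the event = 0·(1/33) + 1·(4/33) + 0·(2/33) + 1·(2/33) + 3·(5/33) = 7/11.
E[Y | X ∈ {1, 2}] = (7/11) / (14/33) = 3/2.

3/2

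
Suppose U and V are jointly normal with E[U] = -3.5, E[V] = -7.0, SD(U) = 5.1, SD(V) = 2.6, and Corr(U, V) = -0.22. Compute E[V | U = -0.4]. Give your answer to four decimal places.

E[V | U=x] = μ_V + ρ(σ_V/σ_U)(x − μ_U) for jointly normal variables.
E[V | U=-0.4] = -7.0 + (-0.22)·(2.6/5.1)·(-0.4 − (-3.5)) = -7.0 + (-0.11216)·(3.1) = -7.3477.

-7.3477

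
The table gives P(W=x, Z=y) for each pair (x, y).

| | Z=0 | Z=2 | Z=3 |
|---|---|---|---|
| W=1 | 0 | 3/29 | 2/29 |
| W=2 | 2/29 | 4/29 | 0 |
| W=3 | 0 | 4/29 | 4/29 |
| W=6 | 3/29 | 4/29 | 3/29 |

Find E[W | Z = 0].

P(Z = 0) = 5/29.
Σ W·P over the event = 2·(2/29) + 6·(3/29) = 22/29.
E[W | Z = 0] = (22/29) / (5/29) = 22/5.

22/5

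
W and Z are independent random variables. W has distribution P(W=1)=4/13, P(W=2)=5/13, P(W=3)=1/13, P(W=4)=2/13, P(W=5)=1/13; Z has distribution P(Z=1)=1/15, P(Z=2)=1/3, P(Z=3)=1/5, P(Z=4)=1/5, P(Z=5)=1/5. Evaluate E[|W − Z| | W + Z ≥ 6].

P(W + Z ≥ 6) = 94/195.
Summing |W−Z|·P(x,y) over outcomes with W + Z ≥ 6 gives 64/65.
E[|W − Z| | W + Z ≥ 6] = (64/65) / (94/195) = 96/47.

96/47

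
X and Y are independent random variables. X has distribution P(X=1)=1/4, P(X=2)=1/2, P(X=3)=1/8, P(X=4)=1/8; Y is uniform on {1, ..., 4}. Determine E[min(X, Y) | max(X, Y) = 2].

7/5

P(max(X, Y) = 2) = 5/16.
Summing min(X,Y)·P(x,y) over outcomes with max(X, Y) = 2 gives 7/16.
E[min(X, Y) | max(X, Y) = 2] = (7/16) / (5/16) = 7/5.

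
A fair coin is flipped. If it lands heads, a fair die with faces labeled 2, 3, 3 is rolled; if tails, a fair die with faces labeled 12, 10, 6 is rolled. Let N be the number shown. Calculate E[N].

6

E[N | heads] = (2+3+3)/3 = 8/3.
E[N | tails] = (12+10+6)/3 = 28/3.
E[N] = (1/2)·(8/3) + (1/2)·(28/3) = 6.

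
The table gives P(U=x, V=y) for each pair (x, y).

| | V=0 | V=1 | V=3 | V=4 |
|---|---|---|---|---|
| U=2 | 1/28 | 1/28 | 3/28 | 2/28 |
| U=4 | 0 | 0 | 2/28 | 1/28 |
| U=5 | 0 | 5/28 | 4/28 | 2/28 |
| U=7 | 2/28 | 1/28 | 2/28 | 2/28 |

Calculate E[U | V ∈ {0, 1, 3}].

14/3

P(V ∈ {0, 1, 3}) = 3/4.
Summing U·P(U=x,V=y) over the conditioning event gives 7/2.
E[U | V ∈ {0, 1, 3}] = (7/2) / (3/4) = 14/3.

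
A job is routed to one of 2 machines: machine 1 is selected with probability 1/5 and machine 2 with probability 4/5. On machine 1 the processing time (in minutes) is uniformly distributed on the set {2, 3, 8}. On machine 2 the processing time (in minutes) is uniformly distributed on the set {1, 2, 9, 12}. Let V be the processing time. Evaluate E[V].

E[V | machine 1] = (2+3+8)/3 = 13/3.
E[V | machine 2] = (1+2+9+12)/4 = 6.
By the law of total expectation,
E[V] = (1/5)·(13/3) + (4/5)·(6) = 17/3.

17/3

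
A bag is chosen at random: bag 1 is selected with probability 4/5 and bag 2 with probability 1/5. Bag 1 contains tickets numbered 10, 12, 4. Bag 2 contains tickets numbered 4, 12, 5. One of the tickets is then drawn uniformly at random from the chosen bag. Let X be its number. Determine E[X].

E[X | bag 1] = (10+12+4)/3 = 26/3.
E[X | bag 2] = (4+12+5)/3 = 7.
E[X] = (4/5)·(26/3) + (1/5)·(7) = 25/3.

25/3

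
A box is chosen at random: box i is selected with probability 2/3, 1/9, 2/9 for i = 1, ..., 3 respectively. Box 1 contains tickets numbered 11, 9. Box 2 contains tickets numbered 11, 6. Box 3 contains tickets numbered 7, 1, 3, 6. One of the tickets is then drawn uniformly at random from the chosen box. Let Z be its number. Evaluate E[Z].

77/9

E[Z | box 1] = (11+9)/2 = 10.
E[Z | box 2] = (11+6)/2 = 17/2.
E[Z | box 3] = (7+1+3+6)/4 = 17/4.
E[Z] = (2/3)·(10) + (1/9)·(17/2) + (2/9)·(17/4) = 77/9.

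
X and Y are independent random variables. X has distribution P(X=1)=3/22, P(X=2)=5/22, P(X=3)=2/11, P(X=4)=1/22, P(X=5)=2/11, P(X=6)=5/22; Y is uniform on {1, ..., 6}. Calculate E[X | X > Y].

92/19

P(X > Y) = 19/44.
Summing X·P(x,y) over outcomes with X > Y gives 23/11.
E[X | X > Y] = (23/11) / (19/44) = 92/19.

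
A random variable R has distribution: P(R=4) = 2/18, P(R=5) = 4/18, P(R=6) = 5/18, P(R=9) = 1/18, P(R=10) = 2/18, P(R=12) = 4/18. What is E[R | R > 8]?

11

P(R > 8) = 7/18.
Σ over the event: 9·1/18 + 10·1/9 + 12·2/9 = 77/18.
E[R | R > 8] = (77/18) / (7/18) = 11.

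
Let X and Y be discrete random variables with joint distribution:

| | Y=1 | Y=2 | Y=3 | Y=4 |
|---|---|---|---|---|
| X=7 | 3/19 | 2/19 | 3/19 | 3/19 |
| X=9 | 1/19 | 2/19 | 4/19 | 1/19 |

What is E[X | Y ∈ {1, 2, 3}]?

119/15

P(Y ∈ {1, 2, 3}) = 15/19.
Σ X·P over the event = 7·(3/19) + 7·(2/19) + 7·(3/19) + 9·(1/19) + 9·(2/19) + 9·(4/19) = 119/19.
E[X | Y ∈ {1, 2, 3}] = (119/19) / (15/19) = 119/15.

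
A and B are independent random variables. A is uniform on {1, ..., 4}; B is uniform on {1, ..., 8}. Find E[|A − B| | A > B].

Outcomes with A > B: (2,1), (3,1), (3,2), (4,1), (4,2), (4,3), each with probability 1/32.
E[|A − B| | A > B] = (1 + 2 + 1 + 3 + 2 + 1) / 6 = 5/3.

5/3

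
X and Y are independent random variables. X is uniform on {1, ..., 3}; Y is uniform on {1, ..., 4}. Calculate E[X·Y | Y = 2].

4

Outcomes with Y = 2: (1,2), (2,2), (3,2), each with probability 1/12.
E[X·Y | Y = 2] = (2 + 4 + 6) / 3 = 4.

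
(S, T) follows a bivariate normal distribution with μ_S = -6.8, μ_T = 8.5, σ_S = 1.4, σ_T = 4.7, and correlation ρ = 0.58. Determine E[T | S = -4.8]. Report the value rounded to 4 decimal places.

12.3943

For a bivariate normal, E[T | S=x] = μ_T + ρ·(σ_T/σ_S)·(x − μ_S).
E[T | S=-4.8] = 8.5 + (0.58)·(4.7/1.4)·(-4.8 − (-6.8)) = 8.5 + (1.94714)·(2) = 12.3943.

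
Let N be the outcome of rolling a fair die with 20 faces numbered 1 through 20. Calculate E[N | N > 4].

25/2

P(N > 4) = 4/5.
E[N | N > 4] = (10) / (4/5) = 25/2.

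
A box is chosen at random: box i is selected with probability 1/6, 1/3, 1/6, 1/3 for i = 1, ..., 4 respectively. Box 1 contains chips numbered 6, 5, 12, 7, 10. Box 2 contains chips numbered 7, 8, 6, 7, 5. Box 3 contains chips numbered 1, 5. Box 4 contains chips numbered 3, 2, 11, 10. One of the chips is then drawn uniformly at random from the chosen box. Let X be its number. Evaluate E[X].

31/5

E[X | box 1] = (6+5+12+7+10)/5 = 8.
E[X | box 2] = (7+8+6+7+5)/5 = 33/5.
E[X | box 3] = (1+5)/2 = 3.
E[X | box 4] = (3+2+11+10)/4 = 13/2.
By the law of total expectation,
E[X] = (1/6)·(8) + (1/3)·(33/5) + (1/6)·(3) + (1/3)·(13/2) = 31/5.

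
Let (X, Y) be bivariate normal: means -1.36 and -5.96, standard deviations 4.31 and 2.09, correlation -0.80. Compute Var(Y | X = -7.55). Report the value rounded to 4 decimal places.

Var(Y | X=x) = (1 − ρ²)·σ_Y².
Var(Y | X=-7.55) = (2.09)²·(1 − (-0.80)²) = 4.3681·0.36 = 1.5725.

1.5725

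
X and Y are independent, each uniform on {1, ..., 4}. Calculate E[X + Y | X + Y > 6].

P(X + Y > 6) = 3/16.
Summing (X+Y)·P(x,y) over outcomes with X + Y > 6 gives 11/8.
E[X + Y | X + Y > 6] = (11/8) / (3/16) = 22/3.

22/3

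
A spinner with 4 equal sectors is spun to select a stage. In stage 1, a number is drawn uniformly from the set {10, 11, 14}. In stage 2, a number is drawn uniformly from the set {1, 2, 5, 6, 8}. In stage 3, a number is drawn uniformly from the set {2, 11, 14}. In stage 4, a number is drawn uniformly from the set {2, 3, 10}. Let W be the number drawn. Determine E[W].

451/60

E[W | stage 1] = (10+11+14)/3 = 35/3.
E[W | stage 2] = (1+2+5+6+8)/5 = 22/5.
E[W | stage 3] = (2+11+14)/3 = 9.
E[W | stage 4] = (2+3+10)/3 = 5.
E[W] = (1/4)·(35/3) + (1/4)·(22/5) + (1/4)·(9) + (1/4)·(5) = 451/60.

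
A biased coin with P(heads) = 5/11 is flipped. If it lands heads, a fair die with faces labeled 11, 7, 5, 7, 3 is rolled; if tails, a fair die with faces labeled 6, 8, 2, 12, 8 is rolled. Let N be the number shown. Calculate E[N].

381/55

E[N | heads] = (11+7+5+7+3)/5 = 33/5.
E[N | tails] = (6+8+2+12+8)/5 = 36/5.
By the law of total expectation,
E[N] = (5/11)·(33/5) + (6/11)·(36/5) = 381/55.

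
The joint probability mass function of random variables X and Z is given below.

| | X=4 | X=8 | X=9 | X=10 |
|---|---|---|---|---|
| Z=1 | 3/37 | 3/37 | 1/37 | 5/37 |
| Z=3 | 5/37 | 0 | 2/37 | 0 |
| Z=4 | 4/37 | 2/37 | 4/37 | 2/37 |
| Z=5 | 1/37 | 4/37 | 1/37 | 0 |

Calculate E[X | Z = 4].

P(Z = 4) = 12/37.
Σ X·P over the event = 4·(4/37) + 8·(2/37) + 9·(4/37) + 10·(2/37) = 88/37.
E[X | Z = 4] = (88/37) / (12/37) = 22/3.

22/3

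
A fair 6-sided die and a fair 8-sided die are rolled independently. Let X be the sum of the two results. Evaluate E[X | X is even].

P(X is even) = 1/2.
Σ over the event: 2·1/48 + 4·1/16 + 6·5/48 + 8·1/8 + 10·5/48 + 12·1/16 + 14·1/48 = 4.
E[X | X is even] = (4) / (1/2) = 8.

8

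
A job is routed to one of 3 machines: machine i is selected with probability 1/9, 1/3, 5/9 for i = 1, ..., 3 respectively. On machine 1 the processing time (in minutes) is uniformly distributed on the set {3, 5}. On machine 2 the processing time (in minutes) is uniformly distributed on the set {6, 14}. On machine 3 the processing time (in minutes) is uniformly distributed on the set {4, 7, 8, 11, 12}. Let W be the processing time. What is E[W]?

E[W | machine 1] = (3+5)/2 = 4.
E[W | machine 2] = (6+14)/2 = 10.
E[W | machine 3] = (4+7+8+11+12)/5 = 42/5.
E[W] = (1/9)·(4) + (1/3)·(10) + (5/9)·(42/5) = 76/9.

76/9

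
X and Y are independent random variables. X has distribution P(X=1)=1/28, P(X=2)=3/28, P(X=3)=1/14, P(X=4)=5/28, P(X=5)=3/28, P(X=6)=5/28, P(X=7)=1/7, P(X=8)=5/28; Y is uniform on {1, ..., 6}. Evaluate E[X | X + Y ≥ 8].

696/113

P(X + Y ≥ 8) = 113/168.
Summing X·P(x,y) over outcomes with X + Y ≥ 8 gives 29/7.
E[X | X + Y ≥ 8] = (29/7) / (113/168) = 696/113.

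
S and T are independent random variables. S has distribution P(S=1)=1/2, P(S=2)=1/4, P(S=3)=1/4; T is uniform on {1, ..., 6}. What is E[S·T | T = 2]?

P(T = 2) = 1/6.
Summing ST·P(x,y) over outcomes with T = 2 gives 7/12.
E[S·T | T = 2] = (7/12) / (1/6) = 7/2.

7/2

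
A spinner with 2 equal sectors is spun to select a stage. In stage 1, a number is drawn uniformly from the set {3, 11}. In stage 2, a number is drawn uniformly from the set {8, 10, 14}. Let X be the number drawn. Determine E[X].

E[X | stage 1] = (3+11)/2 = 7.
E[X | stage 2] = (8+10+14)/3 = 32/3.
E[X] = (1/2)·(7) + (1/2)·(32/3) = 53/6.

53/6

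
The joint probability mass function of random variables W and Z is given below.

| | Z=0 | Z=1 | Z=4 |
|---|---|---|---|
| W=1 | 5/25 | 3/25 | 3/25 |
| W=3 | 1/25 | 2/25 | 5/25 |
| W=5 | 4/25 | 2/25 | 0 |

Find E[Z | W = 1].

P(W = 1) = 11/25.
Σ Z·P over the event = 0·(5/25) + 1·(3/25) + 4·(3/25) = 3/5.
E[Z | W = 1] = (3/5) / (11/25) = 15/11.

15/11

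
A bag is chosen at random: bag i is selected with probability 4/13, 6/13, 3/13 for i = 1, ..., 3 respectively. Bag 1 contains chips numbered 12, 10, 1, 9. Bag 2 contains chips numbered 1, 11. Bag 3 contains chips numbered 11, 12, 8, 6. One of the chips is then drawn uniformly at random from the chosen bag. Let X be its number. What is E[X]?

E[X | bag 1] = (12+10+1+9)/4 = 8.
E[X | bag 2] = (1+11)/2 = 6.
E[X | bag 3] = (11+12+8+6)/4 = 37/4.
By the law of total expectation,
E[X] = (4/13)·(8) + (6/13)·(6) + (3/13)·(37/4) = 383/52.

383/52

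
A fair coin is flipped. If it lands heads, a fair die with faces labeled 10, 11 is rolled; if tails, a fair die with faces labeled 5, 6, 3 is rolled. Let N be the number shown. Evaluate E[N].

E[N | heads] = (10+11)/2 = 21/2.
E[N | tails] = (5+6+3)/3 = 14/3.
By the law of total expectation,
E[N] = (1/2)·(21/2) + (1/2)·(14/3) = 91/12.

91/12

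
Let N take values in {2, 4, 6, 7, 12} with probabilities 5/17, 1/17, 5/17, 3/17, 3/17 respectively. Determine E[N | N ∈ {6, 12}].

P(N ∈ {6, 12}) = 8/17.
Σ over the event: 6·5/17 + 12·3/17 = 66/17.
E[N | N ∈ {6, 12}] = (66/17) / (8/17) = 33/4.

33/4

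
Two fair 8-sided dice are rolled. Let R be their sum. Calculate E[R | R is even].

P(R is even) = 1/2.
Σ over the event: 2·1/64 + 4·3/64 + 6·5/64 + 8·7/64 + 10·7/64 + 12·5/64 + 14·3/64 + 16·1/64 = 9/2.
E[R | R is even] = (9/2) / (1/2) = 9.

9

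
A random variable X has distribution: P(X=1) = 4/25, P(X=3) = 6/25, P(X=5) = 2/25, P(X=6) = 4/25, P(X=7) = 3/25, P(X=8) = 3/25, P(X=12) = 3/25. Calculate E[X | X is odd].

53/15

P(X is odd) = 3/5.
Σ over the event: 1·4/25 + 3·6/25 + 5·2/25 + 7·3/25 = 53/25.
E[X | X is odd] = (53/25) / (3/5) = 53/15.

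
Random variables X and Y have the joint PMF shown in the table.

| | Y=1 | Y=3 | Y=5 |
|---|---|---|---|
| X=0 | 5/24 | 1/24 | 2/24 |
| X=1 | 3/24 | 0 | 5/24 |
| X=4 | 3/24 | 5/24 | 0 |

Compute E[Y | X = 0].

9/4

P(X = 0) = 1/3.
Σ Y·P over the event = 1·(5/24) + 3·(1/24) + 5·(2/24) = 3/4.
E[Y | X = 0] = (3/4) / (1/3) = 9/4.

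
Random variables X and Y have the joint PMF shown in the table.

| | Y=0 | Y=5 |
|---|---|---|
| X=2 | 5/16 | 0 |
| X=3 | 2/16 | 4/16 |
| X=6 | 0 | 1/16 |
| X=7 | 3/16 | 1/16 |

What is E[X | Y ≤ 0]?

37/10

P(Y ≤ 0) = 5/8.
Σ X·P over the event = 2·(5/16) + 3·(2/16) + 7·(3/16) = 37/16.
E[X | Y ≤ 0] = (37/16) / (5/8) = 37/10.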